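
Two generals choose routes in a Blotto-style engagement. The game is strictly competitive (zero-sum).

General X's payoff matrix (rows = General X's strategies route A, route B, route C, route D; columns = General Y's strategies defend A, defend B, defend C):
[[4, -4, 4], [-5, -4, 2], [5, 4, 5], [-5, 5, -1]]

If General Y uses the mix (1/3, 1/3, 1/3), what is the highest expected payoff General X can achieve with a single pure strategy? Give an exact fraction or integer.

route A: (4)·(1/3) + (-4)·(1/3) + (4)·(1/3) = 4/3.
route B: (-5)·(1/3) + (-4)·(1/3) + (2)·(1/3) = -7/3.
route C: (5)·(1/3) + (4)·(1/3) + (5)·(1/3) = 14/3.
route D: (-5)·(1/3) + (5)·(1/3) + (-1)·(1/3) = -1/3.
The best pure response is route C with expected payoff 14/3.

14/3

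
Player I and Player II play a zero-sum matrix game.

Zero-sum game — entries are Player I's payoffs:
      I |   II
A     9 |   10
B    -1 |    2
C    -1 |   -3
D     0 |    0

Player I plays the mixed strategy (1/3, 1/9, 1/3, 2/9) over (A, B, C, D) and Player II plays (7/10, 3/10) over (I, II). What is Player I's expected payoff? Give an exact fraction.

23/9

Against (7/10, 3/10), each row's expected payoff is A: 93/10; B: -1/10; C: -8/5; D: 0.
Taking the (1/3, 1/9, 1/3, 2/9)-weighted average: (1/3)·(93/10) + (1/9)·(-1/10) + (1/3)·(-8/5) + (2/9)·(0) = 23/9.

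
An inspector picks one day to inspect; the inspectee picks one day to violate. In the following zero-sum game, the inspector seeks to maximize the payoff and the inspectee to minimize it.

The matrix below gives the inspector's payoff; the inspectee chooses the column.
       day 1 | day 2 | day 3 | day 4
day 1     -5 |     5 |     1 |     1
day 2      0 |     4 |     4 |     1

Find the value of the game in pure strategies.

0

Row minima: -5, 0 → the inspector's maximin is 0.
Column maxima: 0, 5, 4, 1 → the inspectee's minimax is 0.
They coincide at (day 2, day 1), so the value is 0.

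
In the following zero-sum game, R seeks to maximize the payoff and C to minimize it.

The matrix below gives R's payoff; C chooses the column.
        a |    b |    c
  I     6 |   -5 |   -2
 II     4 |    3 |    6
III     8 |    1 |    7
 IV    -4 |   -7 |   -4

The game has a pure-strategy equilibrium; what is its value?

Row minima: -5, 3, 1, -7 → R's maximin is 3.
Column maxima: 8, 3, 7 → C's minimax is 3.
They coincide at (II, b), so the value is 3.

3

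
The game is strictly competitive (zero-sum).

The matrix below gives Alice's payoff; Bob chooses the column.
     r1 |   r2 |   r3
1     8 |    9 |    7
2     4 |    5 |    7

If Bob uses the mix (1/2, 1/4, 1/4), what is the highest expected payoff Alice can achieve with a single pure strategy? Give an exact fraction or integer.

8

1: (8)·(1/2) + (9)·(1/4) + (7)·(1/4) = 8.
2: (4)·(1/2) + (5)·(1/4) + (7)·(1/4) = 5.
The best pure response is 1 with expected payoff 8.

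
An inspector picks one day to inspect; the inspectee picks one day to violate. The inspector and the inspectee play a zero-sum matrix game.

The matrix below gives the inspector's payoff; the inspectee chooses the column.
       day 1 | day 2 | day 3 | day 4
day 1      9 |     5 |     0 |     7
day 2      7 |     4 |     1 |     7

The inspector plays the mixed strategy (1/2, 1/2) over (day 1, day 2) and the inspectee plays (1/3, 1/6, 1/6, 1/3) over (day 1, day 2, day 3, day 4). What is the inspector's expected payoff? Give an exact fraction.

35/6

Against (1/3, 1/6, 1/6, 1/3), each row's expected payoff is day 1: 37/6; day 2: 11/2.
Taking the (1/2, 1/2)-weighted average: (1/2)·(37/6) + (1/2)·(11/2) = 35/6.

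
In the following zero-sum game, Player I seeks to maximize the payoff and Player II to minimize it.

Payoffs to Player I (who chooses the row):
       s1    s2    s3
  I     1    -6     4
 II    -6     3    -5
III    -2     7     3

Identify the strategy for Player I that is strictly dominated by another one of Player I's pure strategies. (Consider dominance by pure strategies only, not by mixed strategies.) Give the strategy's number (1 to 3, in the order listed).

Compare II with III: -2 > -6, 7 > 3, 3 > -5.
So III strictly dominates II for Player I; II is strictly dominated.

2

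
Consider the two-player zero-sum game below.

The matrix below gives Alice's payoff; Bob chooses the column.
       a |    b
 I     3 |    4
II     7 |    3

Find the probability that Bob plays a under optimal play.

1/5

Row minima are 3 and 3, so Alice's maximin is 3; column maxima are 7 and 4, so Bob's minimax is 4. These differ, so the equilibrium is in mixed strategies.
Let Bob play a with probability q. Alice is indifferent when 3q + 4(1−q) = 7q + 3(1−q), giving q = 1/5.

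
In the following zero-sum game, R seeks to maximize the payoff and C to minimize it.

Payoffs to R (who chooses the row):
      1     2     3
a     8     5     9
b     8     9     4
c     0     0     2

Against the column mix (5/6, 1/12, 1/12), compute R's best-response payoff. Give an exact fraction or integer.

a: (8)·(5/6) + (5)·(1/12) + (9)·(1/12) = 47/6.
b: (8)·(5/6) + (9)·(1/12) + (4)·(1/12) = 31/4.
c: (0)·(5/6) + (0)·(1/12) + (2)·(1/12) = 1/6.
The best pure response is a with expected payoff 47/6.

47/6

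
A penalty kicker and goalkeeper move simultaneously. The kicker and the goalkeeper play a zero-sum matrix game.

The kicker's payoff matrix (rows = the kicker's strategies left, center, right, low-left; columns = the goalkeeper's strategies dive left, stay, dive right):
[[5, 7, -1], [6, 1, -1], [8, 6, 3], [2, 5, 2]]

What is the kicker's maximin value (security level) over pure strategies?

The worst-case payoff for each row is left: -1, center: -1, right: 3, low-left: 2.
The best of these is 3.

3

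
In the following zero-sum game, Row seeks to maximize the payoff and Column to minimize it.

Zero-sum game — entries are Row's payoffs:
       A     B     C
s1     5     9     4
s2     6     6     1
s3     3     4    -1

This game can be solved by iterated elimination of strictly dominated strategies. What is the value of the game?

Row s3 is strictly dominated by row s1 (5>3, 9>4, 4>-1); eliminate s3.
Column B is strictly dominated by C for Column (4<9, 1<6); eliminate B.
Column A is strictly dominated by C for Column (4<5, 1<6); eliminate A.
Row s2 is strictly dominated by row s1 (4>1); eliminate s2.
Only (s1, C) remains, with payoff 4.

4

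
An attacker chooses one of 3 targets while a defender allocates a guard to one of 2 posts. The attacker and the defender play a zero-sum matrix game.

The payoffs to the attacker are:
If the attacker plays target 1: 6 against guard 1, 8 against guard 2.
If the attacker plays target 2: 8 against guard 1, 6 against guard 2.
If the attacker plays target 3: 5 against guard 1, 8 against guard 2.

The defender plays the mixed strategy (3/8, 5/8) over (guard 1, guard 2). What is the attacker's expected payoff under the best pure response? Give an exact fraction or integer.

29/4

target 1: (6)·(3/8) + (8)·(5/8) = 29/4.
target 2: (8)·(3/8) + (6)·(5/8) = 27/4.
target 3: (5)·(3/8) + (8)·(5/8) = 55/8.
The best pure response is target 1 with expected payoff 29/4.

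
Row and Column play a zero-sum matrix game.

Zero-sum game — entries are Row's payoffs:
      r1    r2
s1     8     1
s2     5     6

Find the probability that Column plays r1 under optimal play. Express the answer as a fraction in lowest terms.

5/8

Row minima are 1 and 5, so Row's maximin is 5; column maxima are 8 and 6, so Column's minimax is 6. These differ, so the equilibrium is in mixed strategies.
Let Column play r1 with probability q. Row is indifferent when 8q + (1−q) = 5q + 6(1−q), giving q = 5/8.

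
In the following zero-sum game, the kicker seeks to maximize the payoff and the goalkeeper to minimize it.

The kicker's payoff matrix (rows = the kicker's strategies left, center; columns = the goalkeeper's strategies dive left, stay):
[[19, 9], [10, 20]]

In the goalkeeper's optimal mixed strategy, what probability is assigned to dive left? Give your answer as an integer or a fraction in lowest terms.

Row minima are 9 and 10, so the kicker's maximin is 10; column maxima are 19 and 20, so the goalkeeper's minimax is 19. These differ, so the equilibrium is in mixed strategies.
Let the goalkeeper play dive left with probability q. The kicker is indifferent when 19q + 9(1−q) = 10q + 20(1−q), giving q = 11/20.

11/20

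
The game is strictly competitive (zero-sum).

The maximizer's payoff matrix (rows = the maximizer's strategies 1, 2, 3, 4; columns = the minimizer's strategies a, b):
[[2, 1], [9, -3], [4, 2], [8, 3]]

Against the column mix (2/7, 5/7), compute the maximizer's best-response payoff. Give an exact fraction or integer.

1: (2)·(2/7) + (1)·(5/7) = 9/7.
2: (9)·(2/7) + (-3)·(5/7) = 3/7.
3: (4)·(2/7) + (2)·(5/7) = 18/7.
4: (8)·(2/7) + (3)·(5/7) = 31/7.
The best pure response is 4 with expected payoff 31/7.

31/7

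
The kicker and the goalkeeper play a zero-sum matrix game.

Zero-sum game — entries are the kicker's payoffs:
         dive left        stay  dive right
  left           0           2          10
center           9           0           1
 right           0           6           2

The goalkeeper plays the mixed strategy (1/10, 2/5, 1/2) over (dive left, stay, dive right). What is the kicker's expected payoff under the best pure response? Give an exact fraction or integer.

29/5

left: (0)·(1/10) + (2)·(2/5) + (10)·(1/2) = 29/5.
center: (9)·(1/10) + (0)·(2/5) + (1)·(1/2) = 7/5.
right: (0)·(1/10) + (6)·(2/5) + (2)·(1/2) = 17/5.
The best pure response is left with expected payoff 29/5.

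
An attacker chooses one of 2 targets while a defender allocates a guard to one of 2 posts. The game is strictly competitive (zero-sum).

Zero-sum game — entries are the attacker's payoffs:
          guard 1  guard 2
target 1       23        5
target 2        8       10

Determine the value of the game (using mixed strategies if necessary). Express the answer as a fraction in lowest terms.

19/2

Row minima are 5 and 8, so the attacker's maximin is 8; column maxima are 23 and 10, so the defender's minimax is 10. These differ, so the equilibrium is in mixed strategies.
Let the attacker play target 1 with probability p. The defender is indifferent when 23p + 8(1−p) = 5p + 10(1−p), giving p = 1/10.
Let the defender play guard 1 with probability q. The attacker is indifferent when 23q + 5(1−q) = 8q + 10(1−q), giving q = 1/4.
The value is 23·(1/4) + (5)·(3/4) = 19/2.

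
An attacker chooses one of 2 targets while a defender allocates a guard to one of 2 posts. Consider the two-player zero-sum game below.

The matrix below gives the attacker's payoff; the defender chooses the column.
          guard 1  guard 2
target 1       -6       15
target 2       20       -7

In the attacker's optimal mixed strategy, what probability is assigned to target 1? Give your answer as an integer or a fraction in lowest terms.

9/16

Row minima are -6 and -7, so the attacker's maximin is -6; column maxima are 20 and 15, so the defender's minimax is 15. These differ, so the equilibrium is in mixed strategies.
Let the attacker play target 1 with probability p. The defender is indifferent when −6p + 20(1−p) = 15p − 7(1−p), giving p = 9/16.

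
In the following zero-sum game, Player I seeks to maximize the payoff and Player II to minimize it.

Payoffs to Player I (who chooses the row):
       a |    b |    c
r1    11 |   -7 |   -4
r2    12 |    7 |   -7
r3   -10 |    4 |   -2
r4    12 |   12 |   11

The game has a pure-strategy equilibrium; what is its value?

11

Row minima: -7, -7, -10, 11 → Player I's maximin is 11.
Column maxima: 12, 12, 11 → Player II's minimax is 11.
They coincide at (r4, c), so the value is 11.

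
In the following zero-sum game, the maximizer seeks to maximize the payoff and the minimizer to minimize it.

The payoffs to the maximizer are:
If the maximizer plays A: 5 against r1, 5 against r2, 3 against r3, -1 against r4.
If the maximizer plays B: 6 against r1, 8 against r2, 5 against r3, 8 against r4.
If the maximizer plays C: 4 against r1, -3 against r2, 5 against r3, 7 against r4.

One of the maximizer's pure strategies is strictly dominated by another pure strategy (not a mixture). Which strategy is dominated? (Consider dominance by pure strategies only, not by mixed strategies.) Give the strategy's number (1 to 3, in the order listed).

1

Compare A with B: 6 > 5, 8 > 5, 5 > 3, 8 > -1.
So B strictly dominates A for the maximizer; A is strictly dominated.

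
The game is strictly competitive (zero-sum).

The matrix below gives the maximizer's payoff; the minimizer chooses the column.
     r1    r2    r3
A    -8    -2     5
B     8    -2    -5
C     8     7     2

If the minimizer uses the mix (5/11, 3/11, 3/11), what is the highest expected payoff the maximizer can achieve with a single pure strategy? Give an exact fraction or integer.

A: (-8)·(5/11) + (-2)·(3/11) + (5)·(3/11) = -31/11.
B: (8)·(5/11) + (-2)·(3/11) + (-5)·(3/11) = 19/11.
C: (8)·(5/11) + (7)·(3/11) + (2)·(3/11) = 67/11.
The best pure response is C with expected payoff 67/11.

67/11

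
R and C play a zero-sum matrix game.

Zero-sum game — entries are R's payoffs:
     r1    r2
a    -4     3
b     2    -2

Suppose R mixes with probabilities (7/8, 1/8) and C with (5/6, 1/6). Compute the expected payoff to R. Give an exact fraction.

-37/16

Against (5/6, 1/6), each row's expected payoff is a: -17/6; b: 4/3.
Taking the (7/8, 1/8)-weighted average: (7/8)·(-17/6) + (1/8)·(4/3) = -37/16.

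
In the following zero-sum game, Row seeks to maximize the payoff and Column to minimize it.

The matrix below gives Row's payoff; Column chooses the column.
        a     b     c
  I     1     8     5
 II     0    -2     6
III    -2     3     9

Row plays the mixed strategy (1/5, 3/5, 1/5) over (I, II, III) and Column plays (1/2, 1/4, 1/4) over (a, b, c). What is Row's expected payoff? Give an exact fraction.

Against (1/2, 1/4, 1/4), each row's expected payoff is I: 15/4; II: 1; III: 2.
Taking the (1/5, 3/5, 1/5)-weighted average: (1/5)·(15/4) + (3/5)·(1) + (1/5)·(2) = 7/4.

7/4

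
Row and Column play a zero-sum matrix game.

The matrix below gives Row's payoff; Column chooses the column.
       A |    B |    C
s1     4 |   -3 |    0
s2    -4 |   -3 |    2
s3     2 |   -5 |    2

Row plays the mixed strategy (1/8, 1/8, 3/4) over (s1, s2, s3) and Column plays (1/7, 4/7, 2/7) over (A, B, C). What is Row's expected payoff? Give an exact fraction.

Against (1/7, 4/7, 2/7), each row's expected payoff is s1: -8/7; s2: -12/7; s3: -2.
Taking the (1/8, 1/8, 3/4)-weighted average: (1/8)·(-8/7) + (1/8)·(-12/7) + (3/4)·(-2) = -13/7.

-13/7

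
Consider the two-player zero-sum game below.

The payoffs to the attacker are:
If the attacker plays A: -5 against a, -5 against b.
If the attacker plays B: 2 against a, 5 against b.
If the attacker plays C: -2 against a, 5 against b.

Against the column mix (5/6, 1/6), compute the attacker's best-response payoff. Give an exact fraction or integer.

5/2

A: (-5)·(5/6) + (-5)·(1/6) = -5.
B: (2)·(5/6) + (5)·(1/6) = 5/2.
C: (-2)·(5/6) + (5)·(1/6) = -5/6.
The best pure response is B with expected payoff 5/2.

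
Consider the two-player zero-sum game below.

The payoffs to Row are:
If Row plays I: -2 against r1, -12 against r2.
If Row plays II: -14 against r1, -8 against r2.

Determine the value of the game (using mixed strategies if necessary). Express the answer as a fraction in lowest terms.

Row minima are -12 and -14, so Row's maximin is -12; column maxima are -2 and -8, so Column's minimax is -8. These differ, so the equilibrium is in mixed strategies.
Let Row play I with probability p. Column is indifferent when −2p − 14(1−p) = −12p − 8(1−p), giving p = 3/8.
Let Column play r1 with probability q. Row is indifferent when −2q − 12(1−q) = −14q − 8(1−q), giving q = 1/4.
The value is -2·(1/4) + (-12)·(3/4) = -19/2.

-19/2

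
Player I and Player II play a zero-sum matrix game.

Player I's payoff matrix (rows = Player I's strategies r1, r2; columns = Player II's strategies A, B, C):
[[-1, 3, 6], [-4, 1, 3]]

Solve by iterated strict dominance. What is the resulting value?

Row r2 is strictly dominated by row r1 (-1>-4, 3>1, 6>3); eliminate r2.
Column B is strictly dominated by A for Player II (-1<3); eliminate B.
Column C is strictly dominated by A for Player II (-1<6); eliminate C.
Only (r1, A) remains, with payoff -1.

-1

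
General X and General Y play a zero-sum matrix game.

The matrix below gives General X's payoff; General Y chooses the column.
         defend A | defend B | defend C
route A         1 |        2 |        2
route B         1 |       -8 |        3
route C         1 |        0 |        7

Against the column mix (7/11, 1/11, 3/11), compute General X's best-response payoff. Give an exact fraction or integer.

route A: (1)·(7/11) + (2)·(1/11) + (2)·(3/11) = 15/11.
route B: (1)·(7/11) + (-8)·(1/11) + (3)·(3/11) = 8/11.
route C: (1)·(7/11) + (0)·(1/11) + (7)·(3/11) = 28/11.
The best pure response is route C with expected payoff 28/11.

28/11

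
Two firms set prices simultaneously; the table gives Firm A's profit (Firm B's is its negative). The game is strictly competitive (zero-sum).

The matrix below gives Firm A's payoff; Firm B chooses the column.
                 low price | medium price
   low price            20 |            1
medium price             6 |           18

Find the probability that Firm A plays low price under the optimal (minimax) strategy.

Row minima are 1 and 6, so Firm A's maximin is 6; column maxima are 20 and 18, so Firm B's minimax is 18. These differ, so the equilibrium is in mixed strategies.
Let Firm A play low price with probability p. Firm B is indifferent when 20p + 6(1−p) = p + 18(1−p), giving p = 12/31.

12/31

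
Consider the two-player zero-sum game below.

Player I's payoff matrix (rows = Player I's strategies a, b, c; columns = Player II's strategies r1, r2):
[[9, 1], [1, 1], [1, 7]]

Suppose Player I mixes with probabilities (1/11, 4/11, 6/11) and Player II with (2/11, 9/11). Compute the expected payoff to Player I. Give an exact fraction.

Against (2/11, 9/11), each row's expected payoff is a: 27/11; b: 1; c: 65/11.
Taking the (1/11, 4/11, 6/11)-weighted average: (1/11)·(27/11) + (4/11)·(1) + (6/11)·(65/11) = 461/121.

461/121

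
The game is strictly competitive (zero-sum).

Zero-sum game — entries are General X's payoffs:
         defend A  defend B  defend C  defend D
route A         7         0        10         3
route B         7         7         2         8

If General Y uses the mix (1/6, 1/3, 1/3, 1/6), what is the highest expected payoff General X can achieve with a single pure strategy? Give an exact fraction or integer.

route A: (7)·(1/6) + (0)·(1/3) + (10)·(1/3) + (3)·(1/6) = 5.
route B: (7)·(1/6) + (7)·(1/3) + (2)·(1/3) + (8)·(1/6) = 11/2.
The best pure response is route B with expected payoff 11/2.

11/2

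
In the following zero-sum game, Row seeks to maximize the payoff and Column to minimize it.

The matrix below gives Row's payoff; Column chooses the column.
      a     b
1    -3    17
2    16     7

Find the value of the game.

293/29

Row minima are -3 and 7, so Row's maximin is 7; column maxima are 16 and 17, so Column's minimax is 16. These differ, so the equilibrium is in mixed strategies.
Let Row play 1 with probability p. Column is indifferent when −3p + 16(1−p) = 17p + 7(1−p), giving p = 9/29.
Let Column play a with probability q. Row is indifferent when −3q + 17(1−q) = 16q + 7(1−q), giving q = 10/29.
The value is -3·(10/29) + (17)·(19/29) = 293/29.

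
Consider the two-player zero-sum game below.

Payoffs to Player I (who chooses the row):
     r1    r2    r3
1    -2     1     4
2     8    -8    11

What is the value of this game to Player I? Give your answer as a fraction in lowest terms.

-8/19

Column r3 is strictly dominated by r1 for Player II (it gives Player I more in every row).
The remaining 2×2 game on (1, 2) × (r1, r2) has no saddle point. Let Player I play 1 with probability p; indifference gives −2p + 8(1−p) = p − 8(1−p), so p = 16/19.
Similarly Player II's optimal q on r1 is 9/19, and the value is -2·(9/19) + (1)·(10/19) = -8/19.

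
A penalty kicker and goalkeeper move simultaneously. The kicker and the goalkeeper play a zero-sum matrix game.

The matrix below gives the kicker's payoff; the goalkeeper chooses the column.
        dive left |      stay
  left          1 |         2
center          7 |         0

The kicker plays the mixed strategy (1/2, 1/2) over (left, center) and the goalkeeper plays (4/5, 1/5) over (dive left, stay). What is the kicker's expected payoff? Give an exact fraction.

Against (4/5, 1/5), each row's expected payoff is left: 6/5; center: 28/5.
Taking the (1/2, 1/2)-weighted average: (1/2)·(6/5) + (1/2)·(28/5) = 17/5.

17/5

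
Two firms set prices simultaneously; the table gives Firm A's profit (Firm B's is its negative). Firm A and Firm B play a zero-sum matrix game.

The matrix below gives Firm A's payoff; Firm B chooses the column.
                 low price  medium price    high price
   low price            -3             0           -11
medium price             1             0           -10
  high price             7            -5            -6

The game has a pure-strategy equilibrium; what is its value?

Row minima: -11, -10, -6 → Firm A's maximin is -6.
Column maxima: 7, 0, -6 → Firm B's minimax is -6.
They coincide at (high price, high price), so the value is -6.

-6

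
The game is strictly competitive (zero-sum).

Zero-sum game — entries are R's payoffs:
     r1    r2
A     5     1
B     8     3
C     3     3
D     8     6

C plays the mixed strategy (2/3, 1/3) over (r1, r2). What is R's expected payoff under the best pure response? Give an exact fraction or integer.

A: (5)·(2/3) + (1)·(1/3) = 11/3.
B: (8)·(2/3) + (3)·(1/3) = 19/3.
C: (3)·(2/3) + (3)·(1/3) = 3.
D: (8)·(2/3) + (6)·(1/3) = 22/3.
The best pure response is D with expected payoff 22/3.

22/3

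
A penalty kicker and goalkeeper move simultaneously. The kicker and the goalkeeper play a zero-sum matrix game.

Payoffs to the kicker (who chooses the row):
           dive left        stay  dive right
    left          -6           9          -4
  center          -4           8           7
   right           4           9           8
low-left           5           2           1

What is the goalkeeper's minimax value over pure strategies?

The worst case (largest entry) in each column is dive left: 5, stay: 9, dive right: 8.
The best (smallest) of these is 5.

5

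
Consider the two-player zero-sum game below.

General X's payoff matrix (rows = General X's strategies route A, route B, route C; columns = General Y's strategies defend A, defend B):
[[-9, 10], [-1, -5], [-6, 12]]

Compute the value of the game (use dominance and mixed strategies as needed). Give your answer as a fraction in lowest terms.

Row route A is strictly dominated by row route C, so General X never plays it.
The remaining 2×2 game on (route B, route C) × (defend A, defend B) has no saddle point. Let General X play route B with probability p; indifference gives −p − 6(1−p) = −5p + 12(1−p), so p = 9/11.
Similarly General Y's optimal q on defend A is 17/22, and the value is -1·(17/22) + (-5)·(5/22) = -21/11.

-21/11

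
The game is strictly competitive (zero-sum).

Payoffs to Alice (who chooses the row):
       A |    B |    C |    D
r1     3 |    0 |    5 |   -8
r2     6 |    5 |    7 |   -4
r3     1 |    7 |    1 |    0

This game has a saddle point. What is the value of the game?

0

Row minima: -8, -4, 0 → Alice's maximin is 0.
Column maxima: 6, 7, 7, 0 → Bob's minimax is 0.
They coincide at (r3, D), so the value is 0.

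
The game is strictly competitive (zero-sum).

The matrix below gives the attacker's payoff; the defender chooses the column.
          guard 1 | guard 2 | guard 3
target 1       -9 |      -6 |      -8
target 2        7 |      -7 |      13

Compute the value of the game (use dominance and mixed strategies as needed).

Column guard 3 is strictly dominated by guard 1 for the defender (it gives the attacker more in every row).
The remaining 2×2 game on (target 1, target 2) × (guard 1, guard 2) has no saddle point. Let the attacker play target 1 with probability p; indifference gives −9p + 7(1−p) = −6p − 7(1−p), so p = 14/17.
Similarly the defender's optimal q on guard 1 is 1/17, and the value is -9·(1/17) + (-6)·(16/17) = -105/17.

-105/17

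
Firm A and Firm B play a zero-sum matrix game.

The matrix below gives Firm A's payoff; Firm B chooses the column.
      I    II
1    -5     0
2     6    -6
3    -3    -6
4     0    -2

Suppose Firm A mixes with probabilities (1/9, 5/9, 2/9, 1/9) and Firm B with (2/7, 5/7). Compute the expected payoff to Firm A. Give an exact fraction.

Against (2/7, 5/7), each row's expected payoff is 1: -10/7; 2: -18/7; 3: -36/7; 4: -10/7.
Taking the (1/9, 5/9, 2/9, 1/9)-weighted average: (1/9)·(-10/7) + (5/9)·(-18/7) + (2/9)·(-36/7) + (1/9)·(-10/7) = -26/9.

-26/9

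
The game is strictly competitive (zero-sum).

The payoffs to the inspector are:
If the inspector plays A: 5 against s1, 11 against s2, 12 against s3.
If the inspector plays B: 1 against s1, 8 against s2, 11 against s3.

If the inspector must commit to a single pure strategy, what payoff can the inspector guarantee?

5

The worst-case payoff for each row is A: 5, B: 1.
The best of these is 5.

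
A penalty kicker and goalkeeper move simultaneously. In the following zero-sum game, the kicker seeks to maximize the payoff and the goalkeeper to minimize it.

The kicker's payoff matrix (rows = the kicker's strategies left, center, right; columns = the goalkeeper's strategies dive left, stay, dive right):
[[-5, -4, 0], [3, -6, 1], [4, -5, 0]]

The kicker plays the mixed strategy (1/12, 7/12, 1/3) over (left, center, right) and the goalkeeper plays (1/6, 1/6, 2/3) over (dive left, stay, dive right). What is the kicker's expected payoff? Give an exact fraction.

-1/12

Against (1/6, 1/6, 2/3), each row's expected payoff is left: -3/2; center: 1/6; right: -1/6.
Taking the (1/12, 7/12, 1/3)-weighted average: (1/12)·(-3/2) + (7/12)·(1/6) + (1/3)·(-1/6) = -1/12.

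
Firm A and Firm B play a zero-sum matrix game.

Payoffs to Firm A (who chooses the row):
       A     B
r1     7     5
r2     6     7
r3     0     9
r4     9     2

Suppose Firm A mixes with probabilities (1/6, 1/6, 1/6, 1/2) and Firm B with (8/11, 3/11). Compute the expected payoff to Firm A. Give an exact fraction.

Against (8/11, 3/11), each row's expected payoff is r1: 71/11; r2: 69/11; r3: 27/11; r4: 78/11.
Taking the (1/6, 1/6, 1/6, 1/2)-weighted average: (1/6)·(71/11) + (1/6)·(69/11) + (1/6)·(27/11) + (1/2)·(78/11) = 401/66.

401/66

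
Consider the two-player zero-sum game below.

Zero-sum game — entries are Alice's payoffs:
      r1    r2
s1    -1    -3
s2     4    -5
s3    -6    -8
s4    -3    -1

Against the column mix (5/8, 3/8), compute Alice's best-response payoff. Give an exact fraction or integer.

5/8

s1: (-1)·(5/8) + (-3)·(3/8) = -7/4.
s2: (4)·(5/8) + (-5)·(3/8) = 5/8.
s3: (-6)·(5/8) + (-8)·(3/8) = -27/4.
s4: (-3)·(5/8) + (-1)·(3/8) = -9/4.
The best pure response is s2 with expected payoff 5/8.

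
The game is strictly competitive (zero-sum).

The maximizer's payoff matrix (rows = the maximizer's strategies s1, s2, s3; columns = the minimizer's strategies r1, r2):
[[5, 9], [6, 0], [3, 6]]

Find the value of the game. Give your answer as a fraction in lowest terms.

27/5

Row s3 is strictly dominated by row s1, so the maximizer never plays it.
The remaining 2×2 game on (s1, s2) × (r1, r2) has no saddle point. Let the maximizer play s1 with probability p; indifference gives 5p + 6(1−p) = 9p, so p = 3/5.
Similarly the minimizer's optimal q on r1 is 9/10, and the value is 5·(9/10) + (9)·(1/10) = 27/5.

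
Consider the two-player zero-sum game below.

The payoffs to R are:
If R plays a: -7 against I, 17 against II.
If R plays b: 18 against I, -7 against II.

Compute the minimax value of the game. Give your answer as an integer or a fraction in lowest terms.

257/49

Row minima are -7 and -7, so R's maximin is -7; column maxima are 18 and 17, so C's minimax is 17. These differ, so the equilibrium is in mixed strategies.
Let R play a with probability p. C is indifferent when −7p + 18(1−p) = 17p − 7(1−p), giving p = 25/49.
Let C play I with probability q. R is indifferent when −7q + 17(1−q) = 18q − 7(1−q), giving q = 24/49.
The value is -7·(24/49) + (17)·(25/49) = 257/49.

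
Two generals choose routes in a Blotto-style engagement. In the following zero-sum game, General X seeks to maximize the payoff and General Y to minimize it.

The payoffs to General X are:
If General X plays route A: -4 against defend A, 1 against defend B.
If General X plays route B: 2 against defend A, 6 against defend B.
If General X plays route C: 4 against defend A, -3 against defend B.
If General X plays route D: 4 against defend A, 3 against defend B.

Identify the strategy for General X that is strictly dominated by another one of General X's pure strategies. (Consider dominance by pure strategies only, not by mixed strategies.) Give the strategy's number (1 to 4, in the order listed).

1

Compare route A with route B: 2 > -4, 6 > 1.
So route B strictly dominates route A for General X; route A is strictly dominated.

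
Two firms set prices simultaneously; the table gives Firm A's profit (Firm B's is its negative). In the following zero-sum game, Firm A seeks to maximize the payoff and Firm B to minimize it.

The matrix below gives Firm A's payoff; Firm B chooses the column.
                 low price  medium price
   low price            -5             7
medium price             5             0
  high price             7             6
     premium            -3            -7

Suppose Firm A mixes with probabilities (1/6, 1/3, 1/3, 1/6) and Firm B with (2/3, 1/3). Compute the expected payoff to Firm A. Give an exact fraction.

22/9

Against (2/3, 1/3), each row's expected payoff is low price: -1; medium price: 10/3; high price: 20/3; premium: -13/3.
Taking the (1/6, 1/3, 1/3, 1/6)-weighted average: (1/6)·(-1) + (1/3)·(10/3) + (1/3)·(20/3) + (1/6)·(-13/3) = 22/9.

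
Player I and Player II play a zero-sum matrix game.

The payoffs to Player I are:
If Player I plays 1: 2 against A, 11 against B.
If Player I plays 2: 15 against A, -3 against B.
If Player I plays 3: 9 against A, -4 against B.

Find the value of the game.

Row 3 is strictly dominated by row 2, so Player I never plays it.
The remaining 2×2 game on (1, 2) × (A, B) has no saddle point. Let Player I play 1 with probability p; indifference gives 2p + 15(1−p) = 11p − 3(1−p), so p = 2/3.
Similarly Player II's optimal q on A is 14/27, and the value is 2·(14/27) + (11)·(13/27) = 19/3.

19/3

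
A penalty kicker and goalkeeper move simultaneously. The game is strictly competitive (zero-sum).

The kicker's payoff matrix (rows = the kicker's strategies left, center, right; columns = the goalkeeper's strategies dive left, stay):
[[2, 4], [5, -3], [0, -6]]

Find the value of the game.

Row right is strictly dominated by row center, so the kicker never plays it.
The remaining 2×2 game on (left, center) × (dive left, stay) has no saddle point. Let the kicker play left with probability p; indifference gives 2p + 5(1−p) = 4p − 3(1−p), so p = 4/5.
Similarly the goalkeeper's optimal q on dive left is 7/10, and the value is 2·(7/10) + (4)·(3/10) = 13/5.

13/5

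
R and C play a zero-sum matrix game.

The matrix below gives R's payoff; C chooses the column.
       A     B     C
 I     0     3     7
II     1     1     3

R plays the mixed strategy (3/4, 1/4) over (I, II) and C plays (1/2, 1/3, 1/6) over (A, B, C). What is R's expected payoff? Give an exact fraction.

47/24

Against (1/2, 1/3, 1/6), each row's expected payoff is I: 13/6; II: 4/3.
Taking the (3/4, 1/4)-weighted average: (3/4)·(13/6) + (1/4)·(4/3) = 47/24.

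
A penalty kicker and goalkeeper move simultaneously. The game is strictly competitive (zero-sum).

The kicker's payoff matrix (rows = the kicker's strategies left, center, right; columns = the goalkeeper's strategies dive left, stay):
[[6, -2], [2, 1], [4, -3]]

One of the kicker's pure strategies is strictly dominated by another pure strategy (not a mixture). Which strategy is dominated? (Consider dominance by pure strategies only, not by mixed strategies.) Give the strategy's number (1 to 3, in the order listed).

Compare right with left: 6 > 4, -2 > -3.
So left strictly dominates right for the kicker; right is strictly dominated.

3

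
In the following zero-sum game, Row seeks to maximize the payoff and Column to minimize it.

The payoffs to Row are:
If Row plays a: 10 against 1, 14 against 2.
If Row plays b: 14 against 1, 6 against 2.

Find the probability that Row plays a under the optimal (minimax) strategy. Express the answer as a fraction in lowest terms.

2/3

Row minima are 10 and 6, so Row's maximin is 10; column maxima are 14 and 14, so Column's minimax is 14. These differ, so the equilibrium is in mixed strategies.
Let Row play a with probability p. Column is indifferent when 10p + 14(1−p) = 14p + 6(1−p), giving p = 2/3.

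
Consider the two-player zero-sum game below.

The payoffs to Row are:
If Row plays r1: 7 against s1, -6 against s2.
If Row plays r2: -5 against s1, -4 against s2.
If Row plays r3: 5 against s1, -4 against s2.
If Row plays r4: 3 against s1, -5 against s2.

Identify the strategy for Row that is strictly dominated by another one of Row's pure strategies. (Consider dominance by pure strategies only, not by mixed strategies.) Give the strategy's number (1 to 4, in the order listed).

Compare r4 with r3: 5 > 3, -4 > -5.
So r3 strictly dominates r4 for Row; r4 is strictly dominated.

4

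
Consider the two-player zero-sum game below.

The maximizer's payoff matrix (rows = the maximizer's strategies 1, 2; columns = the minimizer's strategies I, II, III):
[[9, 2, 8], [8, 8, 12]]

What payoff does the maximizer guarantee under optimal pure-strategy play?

Row minima: 2, 8 → the maximizer's maximin is 8.
Column maxima: 9, 8, 12 → the minimizer's minimax is 8.
They coincide at (2, II), so the value is 8.

8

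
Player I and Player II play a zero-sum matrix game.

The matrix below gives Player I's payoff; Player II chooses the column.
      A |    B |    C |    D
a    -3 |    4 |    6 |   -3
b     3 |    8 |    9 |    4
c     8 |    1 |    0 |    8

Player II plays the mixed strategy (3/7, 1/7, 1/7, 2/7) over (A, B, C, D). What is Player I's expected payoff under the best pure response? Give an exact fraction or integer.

a: (-3)·(3/7) + (4)·(1/7) + (6)·(1/7) + (-3)·(2/7) = -5/7.
b: (3)·(3/7) + (8)·(1/7) + (9)·(1/7) + (4)·(2/7) = 34/7.
c: (8)·(3/7) + (1)·(1/7) + (0)·(1/7) + (8)·(2/7) = 41/7.
The best pure response is c with expected payoff 41/7.

41/7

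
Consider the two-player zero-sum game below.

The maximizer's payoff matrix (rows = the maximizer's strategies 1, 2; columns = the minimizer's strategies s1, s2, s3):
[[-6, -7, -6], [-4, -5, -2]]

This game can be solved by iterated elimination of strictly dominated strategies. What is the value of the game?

Column s1 is strictly dominated by s2 for the minimizer (-7<-6, -5<-4); eliminate s1.
Column s3 is strictly dominated by s2 for the minimizer (-7<-6, -5<-2); eliminate s3.
Row 1 is strictly dominated by row 2 (-5>-7); eliminate 1.
Only (2, s2) remains, with payoff -5.

-5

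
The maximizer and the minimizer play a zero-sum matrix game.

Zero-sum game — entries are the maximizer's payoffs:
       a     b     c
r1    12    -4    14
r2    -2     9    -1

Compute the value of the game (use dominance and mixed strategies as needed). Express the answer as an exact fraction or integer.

Column c is strictly dominated by a for the minimizer (it gives the maximizer more in every row).
The remaining 2×2 game on (r1, r2) × (a, b) has no saddle point. Let the maximizer play r1 with probability p; indifference gives 12p − 2(1−p) = −4p + 9(1−p), so p = 11/27.
Similarly the minimizer's optimal q on a is 13/27, and the value is 12·(13/27) + (-4)·(14/27) = 100/27.

100/27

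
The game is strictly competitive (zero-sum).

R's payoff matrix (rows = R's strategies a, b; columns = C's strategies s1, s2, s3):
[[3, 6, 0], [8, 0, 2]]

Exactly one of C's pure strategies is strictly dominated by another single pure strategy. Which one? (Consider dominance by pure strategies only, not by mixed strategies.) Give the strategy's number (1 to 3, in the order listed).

C prefers columns that give R less. Compare s1 with s3: 0 < 3, 2 < 8.
So s3 strictly dominates s1 for C; s1 is strictly dominated.

1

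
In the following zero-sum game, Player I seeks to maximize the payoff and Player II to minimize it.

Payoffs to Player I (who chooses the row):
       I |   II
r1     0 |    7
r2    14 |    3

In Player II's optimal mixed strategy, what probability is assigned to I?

Row minima are 0 and 3, so Player I's maximin is 3; column maxima are 14 and 7, so Player II's minimax is 7. These differ, so the equilibrium is in mixed strategies.
Let Player II play I with probability q. Player I is indifferent when 7(1−q) = 14q + 3(1−q), giving q = 2/9.

2/9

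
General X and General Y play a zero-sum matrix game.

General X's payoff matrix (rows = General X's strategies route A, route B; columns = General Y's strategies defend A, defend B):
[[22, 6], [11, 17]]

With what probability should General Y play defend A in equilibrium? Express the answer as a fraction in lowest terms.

1/2

Row minima are 6 and 11, so General X's maximin is 11; column maxima are 22 and 17, so General Y's minimax is 17. These differ, so the equilibrium is in mixed strategies.
Let General Y play defend A with probability q. General X is indifferent when 22q + 6(1−q) = 11q + 17(1−q), giving q = 1/2.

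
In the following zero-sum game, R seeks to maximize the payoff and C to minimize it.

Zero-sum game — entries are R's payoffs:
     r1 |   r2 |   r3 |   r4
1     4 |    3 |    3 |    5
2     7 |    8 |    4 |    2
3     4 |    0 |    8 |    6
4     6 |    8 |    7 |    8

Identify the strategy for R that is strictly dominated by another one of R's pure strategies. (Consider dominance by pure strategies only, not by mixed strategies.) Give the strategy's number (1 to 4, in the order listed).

1

Compare 1 with 4: 6 > 4, 8 > 3, 7 > 3, 8 > 5.
So 4 strictly dominates 1 for R; 1 is strictly dominated.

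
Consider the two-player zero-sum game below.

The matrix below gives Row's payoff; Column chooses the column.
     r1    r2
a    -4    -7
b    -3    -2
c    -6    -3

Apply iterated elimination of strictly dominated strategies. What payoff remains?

Row a is strictly dominated by row b (-3>-4, -2>-7); eliminate a.
Column r2 is strictly dominated by r1 for Column (-3<-2, -6<-3); eliminate r2.
Row c is strictly dominated by row b (-3>-6); eliminate c.
Only (b, r1) remains, with payoff -3.

-3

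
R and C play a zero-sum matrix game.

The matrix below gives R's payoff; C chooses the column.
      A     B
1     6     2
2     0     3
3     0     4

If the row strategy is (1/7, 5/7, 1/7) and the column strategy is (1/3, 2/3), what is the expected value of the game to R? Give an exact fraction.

16/7

Against (1/3, 2/3), each row's expected payoff is 1: 10/3; 2: 2; 3: 8/3.
Taking the (1/7, 5/7, 1/7)-weighted average: (1/7)·(10/3) + (5/7)·(2) + (1/7)·(8/3) = 16/7.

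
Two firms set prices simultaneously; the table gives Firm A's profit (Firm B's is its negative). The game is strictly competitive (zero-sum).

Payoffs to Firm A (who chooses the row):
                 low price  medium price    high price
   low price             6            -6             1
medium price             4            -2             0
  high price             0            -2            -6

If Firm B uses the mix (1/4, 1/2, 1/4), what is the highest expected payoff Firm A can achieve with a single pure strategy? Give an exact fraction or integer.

0

low price: (6)·(1/4) + (-6)·(1/2) + (1)·(1/4) = -5/4.
medium price: (4)·(1/4) + (-2)·(1/2) + (0)·(1/4) = 0.
high price: (0)·(1/4) + (-2)·(1/2) + (-6)·(1/4) = -5/2.
The best pure response is medium price with expected payoff 0.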